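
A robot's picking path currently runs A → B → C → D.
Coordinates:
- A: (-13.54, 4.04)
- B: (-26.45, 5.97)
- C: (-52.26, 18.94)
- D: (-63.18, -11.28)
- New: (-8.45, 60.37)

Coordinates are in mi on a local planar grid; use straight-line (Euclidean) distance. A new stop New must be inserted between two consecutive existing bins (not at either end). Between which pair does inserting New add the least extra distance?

Added distance for inserting New between each consecutive pair:
A–B: 100.8 mi
B–C: 88.7 mi
C–D: 118.3 mi
Smallest added distance is 88.7 mi, inserting between B and C.

between B and C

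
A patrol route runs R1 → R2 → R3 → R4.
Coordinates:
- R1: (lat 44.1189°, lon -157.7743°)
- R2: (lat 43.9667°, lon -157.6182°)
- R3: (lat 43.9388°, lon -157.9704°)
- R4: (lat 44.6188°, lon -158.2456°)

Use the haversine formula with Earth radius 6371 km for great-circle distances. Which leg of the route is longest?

Leg distances:
R1→R2: 21.0 km
R2→R3: 28.4 km
R3→R4: 78.7 km
The longest leg is R3–R4 at 78.7 km.

R3–R4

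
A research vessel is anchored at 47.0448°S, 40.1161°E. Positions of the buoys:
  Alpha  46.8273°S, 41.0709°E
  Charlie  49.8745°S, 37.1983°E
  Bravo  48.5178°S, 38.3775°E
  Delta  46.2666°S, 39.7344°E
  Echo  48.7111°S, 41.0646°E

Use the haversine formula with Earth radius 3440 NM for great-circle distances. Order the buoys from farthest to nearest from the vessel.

Distances from the vessel:
Charlie 49.8745°S, 37.1983°E: 205.8 NM
Bravo 48.5178°S, 38.3775°E: 112.9 NM
Echo 48.7111°S, 41.0646°E: 107.1 NM
Delta 46.2666°S, 39.7344°E: 49.3 NM
Alpha 46.8273°S, 41.0709°E: 41.3 NM

Charlie, Bravo, Echo, Delta, Alpha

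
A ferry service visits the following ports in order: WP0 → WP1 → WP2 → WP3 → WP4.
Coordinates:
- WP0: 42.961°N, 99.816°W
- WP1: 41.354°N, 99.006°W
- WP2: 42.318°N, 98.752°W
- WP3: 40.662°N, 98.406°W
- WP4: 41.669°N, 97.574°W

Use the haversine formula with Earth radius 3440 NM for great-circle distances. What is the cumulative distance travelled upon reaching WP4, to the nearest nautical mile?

334 NM

Leg distances:
WP0→WP1: 103.0 NM  (cumulative 103.0 NM)
WP1→WP2: 59.0 NM  (cumulative 162.0 NM)
WP2→WP3: 100.6 NM  (cumulative 262.6 NM)
WP3→WP4: 71.2 NM  (cumulative 333.8 NM)
Cumulative distance at WP4 ≈ 334 NM.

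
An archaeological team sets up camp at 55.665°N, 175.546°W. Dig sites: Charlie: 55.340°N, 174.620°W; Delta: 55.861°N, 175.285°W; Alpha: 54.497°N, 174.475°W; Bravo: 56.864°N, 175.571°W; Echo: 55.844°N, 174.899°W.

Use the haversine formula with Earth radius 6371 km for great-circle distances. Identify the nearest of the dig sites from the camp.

Delta

Distances from the camp (55.665°N, 175.546°W):
Delta: 27.2 km
Echo: 45.1 km
Charlie: 68.6 km
Bravo: 133.3 km
Alpha: 146.7 km
The nearest is Delta at 27.2 km.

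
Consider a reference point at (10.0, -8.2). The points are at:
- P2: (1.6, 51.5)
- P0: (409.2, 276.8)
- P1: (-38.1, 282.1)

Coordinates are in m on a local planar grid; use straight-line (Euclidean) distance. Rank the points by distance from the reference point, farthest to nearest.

Computing each straight-line distance from (10.0, -8.2):
P0 (409.2, 276.8): 490.5 m
P1 (-38.1, 282.1): 294.3 m
P2 (1.6, 51.5): 60.3 m

P0, P1, P2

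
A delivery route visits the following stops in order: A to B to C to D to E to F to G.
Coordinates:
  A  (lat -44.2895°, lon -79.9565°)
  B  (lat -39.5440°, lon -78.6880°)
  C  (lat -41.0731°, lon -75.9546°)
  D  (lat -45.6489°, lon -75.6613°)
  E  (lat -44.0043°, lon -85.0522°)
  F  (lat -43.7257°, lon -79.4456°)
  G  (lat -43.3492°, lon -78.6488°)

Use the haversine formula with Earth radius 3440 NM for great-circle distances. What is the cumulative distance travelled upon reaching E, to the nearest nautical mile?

Leg distances:
A→B: 290.5 NM  (cumulative 290.5 NM)
B→C: 155.2 NM  (cumulative 445.7 NM)
C→D: 275.0 NM  (cumulative 720.7 NM)
D→E: 411.6 NM  (cumulative 1132.3 NM)
Cumulative distance at E ≈ 1132 NM.

1132 NM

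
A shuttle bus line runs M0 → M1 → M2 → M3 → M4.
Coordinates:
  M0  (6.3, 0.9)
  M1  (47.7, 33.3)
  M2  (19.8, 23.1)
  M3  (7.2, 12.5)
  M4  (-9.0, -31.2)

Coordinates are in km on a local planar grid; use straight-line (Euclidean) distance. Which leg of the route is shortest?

Leg distances:
M0→M1: 52.6 km
M1→M2: 29.7 km
M2→M3: 16.5 km
M3→M4: 46.6 km
The shortest leg is M2–M3 at 16.5 km.

M2–M3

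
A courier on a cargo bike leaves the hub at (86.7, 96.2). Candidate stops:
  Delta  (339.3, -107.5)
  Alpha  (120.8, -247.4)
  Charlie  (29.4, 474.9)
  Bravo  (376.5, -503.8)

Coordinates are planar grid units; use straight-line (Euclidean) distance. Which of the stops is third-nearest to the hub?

Distance to each, sorted:
Delta: 324.5
Alpha: 345.3
Charlie: 383.0
Bravo: 666.3
The third-nearest is Charlie at 383.0.

Charlie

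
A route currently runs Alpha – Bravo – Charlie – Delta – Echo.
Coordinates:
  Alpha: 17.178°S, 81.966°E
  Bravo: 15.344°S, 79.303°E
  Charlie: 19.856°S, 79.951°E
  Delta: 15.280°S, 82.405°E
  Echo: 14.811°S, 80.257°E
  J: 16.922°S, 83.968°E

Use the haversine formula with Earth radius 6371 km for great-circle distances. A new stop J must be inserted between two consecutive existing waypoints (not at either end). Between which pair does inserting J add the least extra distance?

between Charlie and Delta

Added distance for inserting J between each consecutive pair:
Alpha–Bravo: 393.1 km
Bravo–Charlie: 556.7 km
Charlie–Delta: 210.8 km
Delta–Echo: 472.0 km
Smallest added distance is 210.8 km, inserting between Charlie and Delta.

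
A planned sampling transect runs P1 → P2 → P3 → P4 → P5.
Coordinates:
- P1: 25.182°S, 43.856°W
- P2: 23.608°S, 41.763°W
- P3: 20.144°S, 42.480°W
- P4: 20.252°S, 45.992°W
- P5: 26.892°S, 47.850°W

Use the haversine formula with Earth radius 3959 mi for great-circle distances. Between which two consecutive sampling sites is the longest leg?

P4–P5

Leg distances:
P1→P2: 170.8 mi
P2→P3: 243.7 mi
P3→P4: 227.9 mi
P4→P5: 473.6 mi
The longest leg is P4–P5 at 473.6 mi.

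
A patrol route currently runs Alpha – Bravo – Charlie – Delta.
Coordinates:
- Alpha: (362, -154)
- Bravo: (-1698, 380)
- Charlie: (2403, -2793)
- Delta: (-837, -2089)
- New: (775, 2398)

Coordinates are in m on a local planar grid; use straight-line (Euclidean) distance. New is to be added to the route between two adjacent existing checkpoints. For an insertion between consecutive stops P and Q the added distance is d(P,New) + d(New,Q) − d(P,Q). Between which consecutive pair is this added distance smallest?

Added distance for inserting New between each consecutive pair:
Alpha–Bravo: 3649.0 m
Bravo–Charlie: 3447.0 m
Charlie–Delta: 6892.5 m
Smallest added distance is 3447.0 m, inserting between Bravo and Charlie.

between Bravo and Charlie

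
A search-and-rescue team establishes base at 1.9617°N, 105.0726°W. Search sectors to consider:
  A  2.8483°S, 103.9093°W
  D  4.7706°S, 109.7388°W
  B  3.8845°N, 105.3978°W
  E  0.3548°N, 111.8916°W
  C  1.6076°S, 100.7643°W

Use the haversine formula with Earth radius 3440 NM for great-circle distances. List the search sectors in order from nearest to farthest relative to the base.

Distances from the base:
B 3.8845°N, 105.3978°W: 117.1 NM
A 2.8483°S, 103.9093°W: 297.1 NM
C 1.6076°S, 100.7643°W: 335.9 NM
E 0.3548°N, 111.8916°W: 420.5 NM
D 4.7706°S, 109.7388°W: 491.7 NM

B, A, C, E, D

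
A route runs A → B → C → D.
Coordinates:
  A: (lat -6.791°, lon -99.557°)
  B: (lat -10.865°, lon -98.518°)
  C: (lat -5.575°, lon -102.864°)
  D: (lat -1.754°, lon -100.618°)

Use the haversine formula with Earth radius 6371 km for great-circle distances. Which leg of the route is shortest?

A–B

Leg distances:
A→B: 467.2 km
B→C: 758.0 km
C→D: 492.6 km
The shortest leg is A–B at 467.2 km.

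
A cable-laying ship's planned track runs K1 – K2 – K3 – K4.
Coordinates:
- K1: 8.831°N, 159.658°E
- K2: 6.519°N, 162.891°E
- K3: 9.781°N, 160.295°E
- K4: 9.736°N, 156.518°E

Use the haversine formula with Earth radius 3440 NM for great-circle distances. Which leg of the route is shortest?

Leg distances:
K1→K2: 237.2 NM
K2→K3: 249.3 NM
K3→K4: 223.5 NM
The shortest leg is K3–K4 at 223.5 NM.

K3–K4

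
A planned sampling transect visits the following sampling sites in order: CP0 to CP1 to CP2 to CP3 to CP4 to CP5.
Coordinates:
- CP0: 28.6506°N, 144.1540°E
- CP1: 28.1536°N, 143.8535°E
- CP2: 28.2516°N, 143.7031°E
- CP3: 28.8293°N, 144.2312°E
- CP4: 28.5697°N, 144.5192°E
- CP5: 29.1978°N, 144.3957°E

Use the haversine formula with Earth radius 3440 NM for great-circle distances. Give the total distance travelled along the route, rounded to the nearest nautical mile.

Leg distances:
CP0→CP1: 33.8 NM  (cumulative 33.8 NM)
CP1→CP2: 9.9 NM  (cumulative 43.7 NM)
CP2→CP3: 44.5 NM  (cumulative 88.2 NM)
CP3→CP4: 21.7 NM  (cumulative 109.9 NM)
CP4→CP5: 38.3 NM  (cumulative 148.2 NM)
Total route length ≈ 148 NM.

148 NM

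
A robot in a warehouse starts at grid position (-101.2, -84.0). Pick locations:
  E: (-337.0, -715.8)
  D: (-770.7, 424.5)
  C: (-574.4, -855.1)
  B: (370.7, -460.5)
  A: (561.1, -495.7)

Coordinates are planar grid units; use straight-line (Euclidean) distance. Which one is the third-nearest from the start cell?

A

Distance to each, sorted:
B: 603.7
E: 674.4
A: 779.8
D: 840.7
C: 904.7
The third-nearest is A at 779.8.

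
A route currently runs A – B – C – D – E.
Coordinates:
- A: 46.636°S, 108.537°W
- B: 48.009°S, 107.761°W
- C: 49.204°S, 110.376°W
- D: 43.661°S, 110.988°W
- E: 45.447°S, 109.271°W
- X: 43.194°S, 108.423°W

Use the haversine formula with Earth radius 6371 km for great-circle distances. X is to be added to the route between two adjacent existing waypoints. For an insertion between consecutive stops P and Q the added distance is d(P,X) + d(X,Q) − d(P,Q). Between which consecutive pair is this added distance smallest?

between D and E

Added distance for inserting X between each consecutive pair:
A–B: 757.2 km
B–C: 989.1 km
C–D: 280.3 km
D–E: 232.3 km
Smallest added distance is 232.3 km, inserting between D and E.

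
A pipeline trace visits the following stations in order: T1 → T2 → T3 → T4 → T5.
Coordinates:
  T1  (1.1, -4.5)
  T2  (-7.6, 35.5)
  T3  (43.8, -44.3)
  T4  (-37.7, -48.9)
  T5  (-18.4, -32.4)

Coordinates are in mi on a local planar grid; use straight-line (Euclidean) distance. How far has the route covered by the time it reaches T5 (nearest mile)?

Leg distances:
T1→T2: 40.9 mi  (cumulative 40.9 mi)
T2→T3: 94.9 mi  (cumulative 135.9 mi)
T3→T4: 81.6 mi  (cumulative 217.5 mi)
T4→T5: 25.4 mi  (cumulative 242.9 mi)
Cumulative distance at T5 ≈ 243 mi.

243 mi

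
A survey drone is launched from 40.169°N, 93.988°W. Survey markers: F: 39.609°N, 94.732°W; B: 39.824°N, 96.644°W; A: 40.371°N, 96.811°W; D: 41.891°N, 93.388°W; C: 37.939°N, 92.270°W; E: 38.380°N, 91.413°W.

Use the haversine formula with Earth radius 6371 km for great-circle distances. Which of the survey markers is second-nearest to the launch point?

D

Distance to each, sorted:
F: 88.9 km
D: 198.0 km
B: 229.5 km
A: 240.6 km
C: 288.9 km
E: 297.8 km
The second-nearest is D at 198.0 km.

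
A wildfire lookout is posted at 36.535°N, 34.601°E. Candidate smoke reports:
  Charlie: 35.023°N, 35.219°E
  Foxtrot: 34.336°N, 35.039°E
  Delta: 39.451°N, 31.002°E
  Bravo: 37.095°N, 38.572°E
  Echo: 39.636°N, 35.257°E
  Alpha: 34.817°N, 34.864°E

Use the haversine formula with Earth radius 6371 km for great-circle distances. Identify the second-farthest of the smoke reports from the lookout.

Distance to each, sorted:
Delta: 452.2 km
Bravo: 358.9 km
Echo: 349.6 km
Foxtrot: 247.7 km
Alpha: 192.5 km
Charlie: 177.1 km
The second-farthest is Bravo at 358.9 km.

Bravo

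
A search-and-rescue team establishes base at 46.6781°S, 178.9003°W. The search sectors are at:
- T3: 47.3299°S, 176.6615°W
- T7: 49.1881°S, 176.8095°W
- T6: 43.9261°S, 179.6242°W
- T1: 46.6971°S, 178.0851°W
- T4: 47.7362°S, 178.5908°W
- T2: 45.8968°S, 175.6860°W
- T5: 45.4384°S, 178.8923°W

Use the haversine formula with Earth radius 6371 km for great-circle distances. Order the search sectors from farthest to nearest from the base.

T7, T6, T2, T3, T5, T4, T1

Distances from the base:
T7 49.1881°S, 176.8095°W: 319.6 km
T6 43.9261°S, 179.6242°W: 311.2 km
T2 45.8968°S, 175.6860°W: 261.8 km
T3 47.3299°S, 176.6615°W: 184.6 km
T5 45.4384°S, 178.8923°W: 137.8 km
T4 47.7362°S, 178.5908°W: 120.0 km
T1 46.6971°S, 178.0851°W: 62.2 km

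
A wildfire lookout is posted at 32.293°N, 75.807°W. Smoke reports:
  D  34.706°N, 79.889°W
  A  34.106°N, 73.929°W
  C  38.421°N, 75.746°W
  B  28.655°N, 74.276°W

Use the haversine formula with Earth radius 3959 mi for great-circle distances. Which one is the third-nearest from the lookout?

D

Distances from the lookout (32.293°N, 75.807°W):
A: 165.8 mi
B: 267.4 mi
D: 288.3 mi
C: 423.4 mi
The third-nearest is D at 288.3 mi.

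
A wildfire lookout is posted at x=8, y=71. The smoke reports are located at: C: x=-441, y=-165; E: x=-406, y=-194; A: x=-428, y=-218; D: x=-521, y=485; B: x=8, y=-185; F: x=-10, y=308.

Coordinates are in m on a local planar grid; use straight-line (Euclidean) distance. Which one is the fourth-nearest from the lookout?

C

Distance to each, sorted:
F: 237.7 m
B: 256.0 m
E: 491.5 m
C: 507.2 m
A: 523.1 m
D: 671.7 m
The fourth-nearest is C at 507.2 m.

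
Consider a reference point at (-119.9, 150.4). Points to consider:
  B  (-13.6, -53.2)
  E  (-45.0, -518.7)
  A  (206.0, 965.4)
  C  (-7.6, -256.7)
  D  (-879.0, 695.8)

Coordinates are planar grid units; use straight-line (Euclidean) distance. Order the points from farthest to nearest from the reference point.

Distances from the reference point:
D (-879.0, 695.8): 934.7
A (206.0, 965.4): 877.7
E (-45.0, -518.7): 673.3
C (-7.6, -256.7): 422.3
B (-13.6, -53.2): 229.7

D, A, E, C, B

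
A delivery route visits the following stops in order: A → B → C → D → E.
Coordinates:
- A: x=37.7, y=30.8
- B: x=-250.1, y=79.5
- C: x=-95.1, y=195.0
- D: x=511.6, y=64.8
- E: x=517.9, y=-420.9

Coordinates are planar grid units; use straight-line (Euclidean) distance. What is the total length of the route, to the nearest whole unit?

Leg distances:
A→B: 291.9  (cumulative 291.9)
B→C: 193.3  (cumulative 485.2)
C→D: 620.5  (cumulative 1105.7)
D→E: 485.7  (cumulative 1591.4)
Total route length ≈ 1591.

1591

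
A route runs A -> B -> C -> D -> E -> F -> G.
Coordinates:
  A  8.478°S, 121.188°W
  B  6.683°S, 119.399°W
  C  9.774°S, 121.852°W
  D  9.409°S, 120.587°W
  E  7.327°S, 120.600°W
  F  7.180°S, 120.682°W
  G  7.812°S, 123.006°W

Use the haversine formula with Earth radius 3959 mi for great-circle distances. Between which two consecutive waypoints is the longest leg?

Leg distances:
A→B: 174.3 mi
B→C: 271.6 mi
C→D: 89.8 mi
D→E: 143.9 mi
E→F: 11.6 mi
F→G: 165.1 mi
The longest leg is B–C at 271.6 mi.

B–C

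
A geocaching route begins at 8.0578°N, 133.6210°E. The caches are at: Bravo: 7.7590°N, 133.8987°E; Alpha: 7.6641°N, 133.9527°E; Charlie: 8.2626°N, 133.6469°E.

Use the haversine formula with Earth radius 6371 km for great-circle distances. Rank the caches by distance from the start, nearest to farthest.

Charlie, Bravo, Alpha

Distance from the start at 8.0578°N, 133.6210°E to each:
Charlie 8.2626°N, 133.6469°E: 23.0 km
Bravo 7.7590°N, 133.8987°E: 45.2 km
Alpha 7.6641°N, 133.9527°E: 57.0 km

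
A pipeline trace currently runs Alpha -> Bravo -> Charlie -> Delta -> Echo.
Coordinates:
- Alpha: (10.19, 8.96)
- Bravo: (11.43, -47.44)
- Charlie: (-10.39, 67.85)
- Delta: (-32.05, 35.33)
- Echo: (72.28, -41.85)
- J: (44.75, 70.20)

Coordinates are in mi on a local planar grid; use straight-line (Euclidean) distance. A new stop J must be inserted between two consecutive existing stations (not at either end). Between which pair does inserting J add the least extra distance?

Added distance for inserting J between each consecutive pair:
Alpha–Bravo: 136.2 mi
Bravo–Charlie: 60.1 mi
Charlie–Delta: 100.5 mi
Delta–Echo: 70.0 mi
Smallest added distance is 60.1 mi, inserting between Bravo and Charlie.

between Bravo and Charlie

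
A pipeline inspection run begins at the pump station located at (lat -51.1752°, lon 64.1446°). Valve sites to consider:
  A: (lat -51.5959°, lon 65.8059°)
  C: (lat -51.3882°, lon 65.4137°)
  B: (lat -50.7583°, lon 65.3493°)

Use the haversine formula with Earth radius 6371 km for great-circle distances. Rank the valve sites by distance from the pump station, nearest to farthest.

C, B, A

Distances from the pump station:
C (lat -51.3882°, lon 65.4137°): 91.4 km
B (lat -50.7583°, lon 65.3493°): 96.3 km
A (lat -51.5959°, lon 65.8059°): 124.4 km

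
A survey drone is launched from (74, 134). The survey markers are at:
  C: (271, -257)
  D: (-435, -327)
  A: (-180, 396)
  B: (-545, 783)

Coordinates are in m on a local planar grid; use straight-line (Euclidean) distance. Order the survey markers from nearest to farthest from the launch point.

A, C, D, B

Distances from the launch point:
A (-180, 396): 364.9 m
C (271, -257): 437.8 m
D (-435, -327): 686.7 m
B (-545, 783): 896.9 m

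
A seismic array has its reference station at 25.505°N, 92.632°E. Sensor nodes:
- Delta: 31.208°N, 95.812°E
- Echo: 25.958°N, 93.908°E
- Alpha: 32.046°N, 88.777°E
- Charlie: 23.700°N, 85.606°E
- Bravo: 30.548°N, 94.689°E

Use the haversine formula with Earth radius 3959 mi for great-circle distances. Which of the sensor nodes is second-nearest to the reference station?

Distance to each, sorted:
Echo: 85.4 mi
Bravo: 370.3 mi
Delta: 438.9 mi
Charlie: 458.6 mi
Alpha: 508.6 mi
The second-nearest is Bravo at 370.3 mi.

Bravo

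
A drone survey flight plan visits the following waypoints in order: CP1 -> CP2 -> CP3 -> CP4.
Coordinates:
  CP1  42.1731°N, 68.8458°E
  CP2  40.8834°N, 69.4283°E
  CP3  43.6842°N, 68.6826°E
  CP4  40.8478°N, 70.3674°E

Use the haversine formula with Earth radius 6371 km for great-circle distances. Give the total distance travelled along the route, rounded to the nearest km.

Leg distances:
CP1→CP2: 151.4 km  (cumulative 151.4 km)
CP2→CP3: 317.4 km  (cumulative 468.8 km)
CP3→CP4: 344.5 km  (cumulative 813.3 km)
Total route length ≈ 813 km.

813 km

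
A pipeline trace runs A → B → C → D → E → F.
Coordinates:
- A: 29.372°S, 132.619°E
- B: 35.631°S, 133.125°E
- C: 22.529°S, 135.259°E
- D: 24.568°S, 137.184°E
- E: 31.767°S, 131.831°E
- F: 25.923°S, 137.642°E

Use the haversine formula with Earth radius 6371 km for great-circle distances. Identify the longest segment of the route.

B–C

Leg distances:
A→B: 697.6 km
B→C: 1471.4 km
C→D: 299.8 km
D→E: 956.8 km
E→F: 861.4 km
The longest leg is B–C at 1471.4 km.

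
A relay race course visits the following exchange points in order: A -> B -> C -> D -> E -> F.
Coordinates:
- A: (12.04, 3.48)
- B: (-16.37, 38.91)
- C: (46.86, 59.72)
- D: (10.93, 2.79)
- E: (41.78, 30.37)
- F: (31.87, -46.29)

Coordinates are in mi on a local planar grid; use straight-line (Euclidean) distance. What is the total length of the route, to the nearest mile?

298 mi

Leg distances:
A→B: 45.4 mi  (cumulative 45.4 mi)
B→C: 66.6 mi  (cumulative 112.0 mi)
C→D: 67.3 mi  (cumulative 179.3 mi)
D→E: 41.4 mi  (cumulative 220.7 mi)
E→F: 77.3 mi  (cumulative 298.0 mi)
Total route length ≈ 298 mi.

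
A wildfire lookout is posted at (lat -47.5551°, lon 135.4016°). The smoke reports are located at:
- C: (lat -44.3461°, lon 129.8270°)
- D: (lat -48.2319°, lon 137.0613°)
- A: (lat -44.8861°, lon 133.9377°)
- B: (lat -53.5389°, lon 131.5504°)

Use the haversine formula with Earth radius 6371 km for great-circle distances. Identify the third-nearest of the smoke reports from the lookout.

Distances from the lookout ((lat -47.5551°, lon 135.4016°)):
D: 144.8 km
A: 317.4 km
C: 559.3 km
B: 718.6 km
The third-nearest is C at 559.3 km.

C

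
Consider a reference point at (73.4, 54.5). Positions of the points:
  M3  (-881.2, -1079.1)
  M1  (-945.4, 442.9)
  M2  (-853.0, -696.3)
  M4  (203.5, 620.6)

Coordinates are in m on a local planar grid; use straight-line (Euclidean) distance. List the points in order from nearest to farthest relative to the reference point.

Computing each straight-line distance from (73.4, 54.5):
M4 (203.5, 620.6): 580.9 m
M1 (-945.4, 442.9): 1090.3 m
M2 (-853.0, -696.3): 1192.4 m
M3 (-881.2, -1079.1): 1482.0 m

M4, M1, M2, M3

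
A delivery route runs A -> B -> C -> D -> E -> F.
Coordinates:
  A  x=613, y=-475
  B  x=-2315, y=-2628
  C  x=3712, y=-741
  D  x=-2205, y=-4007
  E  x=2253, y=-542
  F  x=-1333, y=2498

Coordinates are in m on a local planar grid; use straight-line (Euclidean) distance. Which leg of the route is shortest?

A–B

Leg distances:
A→B: 3634.4 m
B→C: 6315.5 m
C→D: 6758.5 m
D→E: 5646.2 m
E→F: 4701.2 m
The shortest leg is A–B at 3634.4 m.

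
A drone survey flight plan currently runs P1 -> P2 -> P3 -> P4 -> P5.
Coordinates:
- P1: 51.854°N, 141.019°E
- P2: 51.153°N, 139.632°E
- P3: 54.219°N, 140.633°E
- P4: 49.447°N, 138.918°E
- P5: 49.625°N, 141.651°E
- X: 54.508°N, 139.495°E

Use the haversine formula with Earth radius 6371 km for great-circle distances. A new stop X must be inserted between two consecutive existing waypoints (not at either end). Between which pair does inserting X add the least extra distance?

Added distance for inserting X between each consecutive pair:
P1–P2: 561.6 km
P2–P3: 106.1 km
P3–P4: 101.1 km
P4–P5: 928.5 km
Smallest added distance is 101.1 km, inserting between P3 and P4.

between P3 and P4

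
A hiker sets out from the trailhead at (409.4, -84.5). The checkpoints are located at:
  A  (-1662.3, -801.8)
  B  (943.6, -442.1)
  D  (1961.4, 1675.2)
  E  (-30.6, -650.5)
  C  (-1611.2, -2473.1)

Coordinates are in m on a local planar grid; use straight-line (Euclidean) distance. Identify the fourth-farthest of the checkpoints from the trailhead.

Distances from the trailhead ((409.4, -84.5)):
C: 3128.6 m
D: 2346.3 m
A: 2192.4 m
E: 716.9 m
B: 642.8 m
The fourth-farthest is E at 716.9 m.

E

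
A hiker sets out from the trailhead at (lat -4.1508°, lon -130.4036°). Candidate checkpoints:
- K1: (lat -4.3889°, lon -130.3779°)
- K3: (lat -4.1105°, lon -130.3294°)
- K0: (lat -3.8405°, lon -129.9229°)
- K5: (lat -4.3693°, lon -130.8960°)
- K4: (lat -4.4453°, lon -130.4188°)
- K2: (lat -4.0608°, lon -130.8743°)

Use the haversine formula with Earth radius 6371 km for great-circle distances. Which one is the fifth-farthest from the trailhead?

K1

Distance to each, sorted:
K0: 63.5 km
K5: 59.8 km
K2: 53.2 km
K4: 32.8 km
K1: 26.6 km
K3: 9.4 km
The fifth-farthest is K1 at 26.6 km.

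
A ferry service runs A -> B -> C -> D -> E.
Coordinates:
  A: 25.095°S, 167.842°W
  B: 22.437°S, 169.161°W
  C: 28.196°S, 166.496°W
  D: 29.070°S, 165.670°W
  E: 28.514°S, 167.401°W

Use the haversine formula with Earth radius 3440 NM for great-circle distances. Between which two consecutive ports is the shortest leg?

Leg distances:
A→B: 175.3 NM
B→C: 374.8 NM
C→D: 68.2 NM
D→E: 97.0 NM
The shortest leg is C–D at 68.2 NM.

C–D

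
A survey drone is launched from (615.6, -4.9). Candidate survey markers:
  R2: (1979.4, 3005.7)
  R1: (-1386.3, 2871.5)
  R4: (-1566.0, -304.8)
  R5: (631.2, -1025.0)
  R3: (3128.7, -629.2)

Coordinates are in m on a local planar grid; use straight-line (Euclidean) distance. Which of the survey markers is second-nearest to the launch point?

R4

Distance to each, sorted:
R5: 1020.2 m
R4: 2202.1 m
R3: 2589.5 m
R2: 3305.1 m
R1: 3504.5 m
The second-nearest is R4 at 2202.1 m.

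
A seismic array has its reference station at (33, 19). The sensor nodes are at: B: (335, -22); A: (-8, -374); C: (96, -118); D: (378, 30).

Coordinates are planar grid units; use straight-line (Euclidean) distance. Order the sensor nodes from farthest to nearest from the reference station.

A, D, B, C

Distances from the reference station:
A (-8, -374): 395.1
D (378, 30): 345.2
B (335, -22): 304.8
C (96, -118): 150.8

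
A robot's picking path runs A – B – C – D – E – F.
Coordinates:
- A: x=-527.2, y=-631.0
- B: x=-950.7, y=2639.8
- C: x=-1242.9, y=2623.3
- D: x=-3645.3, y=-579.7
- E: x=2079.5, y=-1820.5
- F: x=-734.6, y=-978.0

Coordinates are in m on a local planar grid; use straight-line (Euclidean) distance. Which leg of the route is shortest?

B–C

Leg distances:
A→B: 3298.1 m
B→C: 292.7 m
C→D: 4003.8 m
D→E: 5857.7 m
E→F: 2937.5 m
The shortest leg is B–C at 292.7 m.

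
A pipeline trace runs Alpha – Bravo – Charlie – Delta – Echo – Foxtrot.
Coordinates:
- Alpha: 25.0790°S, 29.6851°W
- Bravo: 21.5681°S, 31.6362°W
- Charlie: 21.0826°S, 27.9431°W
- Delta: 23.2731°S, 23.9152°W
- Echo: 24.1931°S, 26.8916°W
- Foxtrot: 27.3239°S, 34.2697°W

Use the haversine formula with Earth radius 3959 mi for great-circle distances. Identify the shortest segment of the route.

Delta–Echo

Leg distances:
Alpha→Bravo: 272.3 mi
Bravo→Charlie: 240.1 mi
Charlie→Delta: 298.9 mi
Delta→Echo: 198.7 mi
Echo→Foxtrot: 507.4 mi
The shortest leg is Delta–Echo at 198.7 mi.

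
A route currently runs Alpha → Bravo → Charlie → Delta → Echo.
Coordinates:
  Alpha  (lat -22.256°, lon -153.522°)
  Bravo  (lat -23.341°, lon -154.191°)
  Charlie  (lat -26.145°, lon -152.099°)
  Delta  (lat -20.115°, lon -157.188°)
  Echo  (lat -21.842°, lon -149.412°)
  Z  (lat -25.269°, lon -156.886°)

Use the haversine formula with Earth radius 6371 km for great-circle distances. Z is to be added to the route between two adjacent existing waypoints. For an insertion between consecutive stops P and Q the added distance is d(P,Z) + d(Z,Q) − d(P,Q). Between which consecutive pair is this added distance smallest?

Added distance for inserting Z between each consecutive pair:
Alpha–Bravo: 687.4 km
Bravo–Charlie: 459.9 km
Charlie–Delta: 214.8 km
Delta–Echo: 595.8 km
Smallest added distance is 214.8 km, inserting between Charlie and Delta.

between Charlie and Delta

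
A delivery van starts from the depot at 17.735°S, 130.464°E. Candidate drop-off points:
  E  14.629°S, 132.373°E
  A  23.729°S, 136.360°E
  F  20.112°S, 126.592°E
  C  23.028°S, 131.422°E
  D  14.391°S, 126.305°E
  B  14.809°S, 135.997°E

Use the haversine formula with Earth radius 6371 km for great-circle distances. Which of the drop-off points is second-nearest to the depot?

F

Distance to each, sorted:
E: 401.0 km
F: 485.5 km
D: 579.4 km
C: 597.0 km
B: 674.2 km
A: 905.3 km
The second-nearest is F at 485.5 km.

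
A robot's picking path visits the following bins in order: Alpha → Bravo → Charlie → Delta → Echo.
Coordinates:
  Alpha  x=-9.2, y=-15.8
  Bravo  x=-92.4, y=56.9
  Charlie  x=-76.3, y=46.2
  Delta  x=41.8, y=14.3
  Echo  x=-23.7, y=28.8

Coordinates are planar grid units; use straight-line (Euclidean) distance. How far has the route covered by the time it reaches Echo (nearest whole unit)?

Leg distances:
Alpha→Bravo: 110.5  (cumulative 110.5)
Bravo→Charlie: 19.3  (cumulative 129.8)
Charlie→Delta: 122.3  (cumulative 252.2)
Delta→Echo: 67.1  (cumulative 319.2)
Cumulative distance at Echo ≈ 319.

319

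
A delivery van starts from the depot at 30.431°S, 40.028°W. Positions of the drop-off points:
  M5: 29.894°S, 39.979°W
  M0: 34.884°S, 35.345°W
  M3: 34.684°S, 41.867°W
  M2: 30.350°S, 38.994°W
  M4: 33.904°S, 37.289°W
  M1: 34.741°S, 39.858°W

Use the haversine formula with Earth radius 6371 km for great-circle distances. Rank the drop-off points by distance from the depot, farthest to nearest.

Distances from the depot:
M0 34.884°S, 35.345°W: 661.2 km
M3 34.684°S, 41.867°W: 503.3 km
M1 34.741°S, 39.858°W: 479.5 km
M4 33.904°S, 37.289°W: 464.3 km
M2 30.350°S, 38.994°W: 99.6 km
M5 29.894°S, 39.979°W: 59.9 km

M0, M3, M1, M4, M2, M5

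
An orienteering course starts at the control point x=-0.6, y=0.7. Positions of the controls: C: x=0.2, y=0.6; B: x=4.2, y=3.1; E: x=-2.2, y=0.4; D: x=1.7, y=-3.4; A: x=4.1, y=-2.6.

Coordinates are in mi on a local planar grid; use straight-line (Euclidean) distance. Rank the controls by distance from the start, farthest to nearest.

Computing each straight-line distance from x=-0.6, y=0.7:
A x=4.1, y=-2.6: 5.7 mi
B x=4.2, y=3.1: 5.4 mi
D x=1.7, y=-3.4: 4.7 mi
E x=-2.2, y=0.4: 1.6 mi
C x=0.2, y=0.6: 0.8 mi

A, B, D, E, C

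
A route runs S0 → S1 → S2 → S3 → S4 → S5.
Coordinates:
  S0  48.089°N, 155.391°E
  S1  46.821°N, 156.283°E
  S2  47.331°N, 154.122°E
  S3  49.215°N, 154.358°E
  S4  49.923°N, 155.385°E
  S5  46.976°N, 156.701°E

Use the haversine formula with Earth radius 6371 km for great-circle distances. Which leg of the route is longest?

Leg distances:
S0→S1: 156.1 km
S1→S2: 173.2 km
S2→S3: 210.2 km
S3→S4: 108.1 km
S4→S5: 341.7 km
The longest leg is S4–S5 at 341.7 km.

S4–S5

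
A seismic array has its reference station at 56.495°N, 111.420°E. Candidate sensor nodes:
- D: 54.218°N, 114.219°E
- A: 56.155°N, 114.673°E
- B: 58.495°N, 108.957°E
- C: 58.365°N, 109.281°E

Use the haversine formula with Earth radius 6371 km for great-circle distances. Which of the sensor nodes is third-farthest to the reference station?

C

Distances from the reference station (56.495°N, 111.420°E):
D: 308.8 km
B: 266.6 km
C: 244.2 km
A: 204.1 km
The third-farthest is C at 244.2 km.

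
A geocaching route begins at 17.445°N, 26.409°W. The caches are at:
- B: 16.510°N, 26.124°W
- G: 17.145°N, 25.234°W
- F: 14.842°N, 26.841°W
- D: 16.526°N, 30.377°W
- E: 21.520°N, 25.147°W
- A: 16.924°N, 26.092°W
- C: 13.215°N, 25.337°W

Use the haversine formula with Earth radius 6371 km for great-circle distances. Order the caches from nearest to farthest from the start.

A, B, G, F, D, E, C

Distance from the start at 17.445°N, 26.409°W to each:
A 16.924°N, 26.092°W: 67.0 km
B 16.510°N, 26.124°W: 108.3 km
G 17.145°N, 25.234°W: 129.1 km
F 14.842°N, 26.841°W: 293.1 km
D 16.526°N, 30.377°W: 434.2 km
E 21.520°N, 25.147°W: 472.0 km
C 13.215°N, 25.337°W: 484.2 km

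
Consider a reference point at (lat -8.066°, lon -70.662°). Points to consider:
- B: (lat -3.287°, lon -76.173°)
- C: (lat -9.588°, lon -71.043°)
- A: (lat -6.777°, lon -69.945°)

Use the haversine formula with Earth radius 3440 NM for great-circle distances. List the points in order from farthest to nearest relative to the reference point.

B, C, A

Distances from the reference point:
B (lat -3.287°, lon -76.173°): 436.7 NM
C (lat -9.588°, lon -71.043°): 94.1 NM
A (lat -6.777°, lon -69.945°): 88.4 NM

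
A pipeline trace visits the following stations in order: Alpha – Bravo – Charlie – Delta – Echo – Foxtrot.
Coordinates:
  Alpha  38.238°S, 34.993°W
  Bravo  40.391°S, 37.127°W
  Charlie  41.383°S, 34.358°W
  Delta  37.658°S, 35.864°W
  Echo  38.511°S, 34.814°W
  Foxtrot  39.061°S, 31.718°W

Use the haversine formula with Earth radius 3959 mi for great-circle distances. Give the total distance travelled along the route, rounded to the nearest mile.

Leg distances:
Alpha→Bravo: 187.5 mi  (cumulative 187.5 mi)
Bravo→Charlie: 160.1 mi  (cumulative 347.5 mi)
Charlie→Delta: 269.6 mi  (cumulative 617.1 mi)
Delta→Echo: 82.1 mi  (cumulative 699.2 mi)
Echo→Foxtrot: 171.0 mi  (cumulative 870.2 mi)
Total route length ≈ 870 mi.

870 mi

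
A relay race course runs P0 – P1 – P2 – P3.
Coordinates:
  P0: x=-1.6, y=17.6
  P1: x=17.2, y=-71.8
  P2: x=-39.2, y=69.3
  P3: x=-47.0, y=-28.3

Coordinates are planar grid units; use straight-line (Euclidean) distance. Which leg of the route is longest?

P1–P2

Leg distances:
P0→P1: 91.4
P1→P2: 152.0
P2→P3: 97.9
The longest leg is P1–P2 at 152.0.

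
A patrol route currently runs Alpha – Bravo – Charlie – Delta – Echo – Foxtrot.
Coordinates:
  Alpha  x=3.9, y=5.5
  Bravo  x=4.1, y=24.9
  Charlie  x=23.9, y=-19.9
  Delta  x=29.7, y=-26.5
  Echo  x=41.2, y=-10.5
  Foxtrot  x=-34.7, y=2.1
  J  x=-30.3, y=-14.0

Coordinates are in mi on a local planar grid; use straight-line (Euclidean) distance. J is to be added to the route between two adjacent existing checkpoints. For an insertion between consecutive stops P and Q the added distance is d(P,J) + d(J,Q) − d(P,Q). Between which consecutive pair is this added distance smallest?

between Echo and Foxtrot

Added distance for inserting J between each consecutive pair:
Alpha–Bravo: 71.9 mi
Bravo–Charlie: 57.5 mi
Charlie–Delta: 107.0 mi
Delta–Echo: 113.2 mi
Echo–Foxtrot: 11.3 mi
Smallest added distance is 11.3 mi, inserting between Echo and Foxtrot.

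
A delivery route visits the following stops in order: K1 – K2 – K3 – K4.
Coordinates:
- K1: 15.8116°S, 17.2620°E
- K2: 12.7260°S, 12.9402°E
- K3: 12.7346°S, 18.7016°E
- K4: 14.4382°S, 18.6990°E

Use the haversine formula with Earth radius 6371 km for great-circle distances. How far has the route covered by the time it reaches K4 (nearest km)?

Leg distances:
K1→K2: 578.4 km  (cumulative 578.4 km)
K2→K3: 624.9 km  (cumulative 1203.3 km)
K3→K4: 189.4 km  (cumulative 1392.7 km)
Cumulative distance at K4 ≈ 1393 km.

1393 km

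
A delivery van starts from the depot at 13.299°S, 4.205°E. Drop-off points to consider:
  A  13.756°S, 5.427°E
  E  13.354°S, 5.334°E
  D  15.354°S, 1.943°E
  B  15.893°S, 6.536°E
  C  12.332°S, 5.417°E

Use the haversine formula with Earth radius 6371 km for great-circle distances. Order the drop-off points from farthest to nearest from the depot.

Distance from the depot at 13.299°S, 4.205°E to each:
B 15.893°S, 6.536°E: 382.2 km
D 15.354°S, 1.943°E: 334.1 km
C 12.332°S, 5.417°E: 169.8 km
A 13.756°S, 5.427°E: 141.5 km
E 13.354°S, 5.334°E: 122.3 km

B, D, C, A, E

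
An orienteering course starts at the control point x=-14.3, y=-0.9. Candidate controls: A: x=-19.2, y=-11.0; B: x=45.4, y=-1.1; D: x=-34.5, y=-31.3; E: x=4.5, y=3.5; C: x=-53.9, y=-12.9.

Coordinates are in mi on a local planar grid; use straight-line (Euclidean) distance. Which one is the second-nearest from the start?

Distances from the start (x=-14.3, y=-0.9):
A: 11.2 mi
E: 19.3 mi
D: 36.5 mi
C: 41.4 mi
B: 59.7 mi
The second-nearest is E at 19.3 mi.

E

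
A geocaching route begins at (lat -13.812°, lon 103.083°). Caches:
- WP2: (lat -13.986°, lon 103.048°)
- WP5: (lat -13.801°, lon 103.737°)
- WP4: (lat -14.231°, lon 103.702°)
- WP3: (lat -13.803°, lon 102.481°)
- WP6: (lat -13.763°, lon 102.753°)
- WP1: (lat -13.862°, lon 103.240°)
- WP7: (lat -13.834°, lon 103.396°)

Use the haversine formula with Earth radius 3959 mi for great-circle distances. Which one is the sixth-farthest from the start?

Distance to each, sorted:
WP4: 50.6 mi
WP5: 43.9 mi
WP3: 40.4 mi
WP6: 22.4 mi
WP7: 21.1 mi
WP2: 12.3 mi
WP1: 11.1 mi
The sixth-farthest is WP2 at 12.3 mi.

WP2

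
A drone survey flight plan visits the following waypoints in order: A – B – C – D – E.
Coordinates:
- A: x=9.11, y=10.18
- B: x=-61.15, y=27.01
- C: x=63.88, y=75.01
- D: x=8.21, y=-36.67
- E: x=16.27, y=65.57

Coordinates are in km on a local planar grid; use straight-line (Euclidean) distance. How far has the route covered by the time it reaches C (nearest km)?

206 km

Leg distances:
A→B: 72.2 km  (cumulative 72.2 km)
B→C: 133.9 km  (cumulative 206.2 km)
Cumulative distance at C ≈ 206 km.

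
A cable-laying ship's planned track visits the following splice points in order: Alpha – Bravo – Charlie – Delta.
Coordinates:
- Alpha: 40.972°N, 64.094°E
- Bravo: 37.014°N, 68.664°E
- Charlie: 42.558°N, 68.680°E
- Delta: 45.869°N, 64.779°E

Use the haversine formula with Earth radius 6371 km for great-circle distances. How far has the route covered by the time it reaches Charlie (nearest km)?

Leg distances:
Alpha→Bravo: 591.2 km  (cumulative 591.2 km)
Bravo→Charlie: 616.5 km  (cumulative 1207.6 km)
Cumulative distance at Charlie ≈ 1208 km.

1208 km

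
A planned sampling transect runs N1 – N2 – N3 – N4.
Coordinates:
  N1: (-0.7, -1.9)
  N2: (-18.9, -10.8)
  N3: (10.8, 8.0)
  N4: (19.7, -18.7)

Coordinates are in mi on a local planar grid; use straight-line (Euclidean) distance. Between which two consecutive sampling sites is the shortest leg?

Leg distances:
N1→N2: 20.3 mi
N2→N3: 35.2 mi
N3→N4: 28.1 mi
The shortest leg is N1–N2 at 20.3 mi.

N1–N2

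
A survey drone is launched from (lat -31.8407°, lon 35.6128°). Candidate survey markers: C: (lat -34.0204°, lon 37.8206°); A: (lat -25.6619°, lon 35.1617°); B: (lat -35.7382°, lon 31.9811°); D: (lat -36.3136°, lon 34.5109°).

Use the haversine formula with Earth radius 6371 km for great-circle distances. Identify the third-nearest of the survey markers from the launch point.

Distance to each, sorted:
C: 318.1 km
D: 507.6 km
B: 548.0 km
A: 688.5 km
The third-nearest is B at 548.0 km.

B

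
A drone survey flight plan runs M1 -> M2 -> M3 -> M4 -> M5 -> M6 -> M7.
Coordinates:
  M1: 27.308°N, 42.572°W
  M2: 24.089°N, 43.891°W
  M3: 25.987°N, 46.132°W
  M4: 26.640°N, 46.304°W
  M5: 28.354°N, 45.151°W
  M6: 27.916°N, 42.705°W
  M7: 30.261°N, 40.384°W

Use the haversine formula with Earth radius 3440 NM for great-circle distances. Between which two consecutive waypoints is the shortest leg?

M3–M4

Leg distances:
M1→M2: 206.0 NM
M2→M3: 166.9 NM
M3→M4: 40.3 NM
M4→M5: 119.8 NM
M5→M6: 132.1 NM
M6→M7: 186.1 NM
The shortest leg is M3–M4 at 40.3 NM.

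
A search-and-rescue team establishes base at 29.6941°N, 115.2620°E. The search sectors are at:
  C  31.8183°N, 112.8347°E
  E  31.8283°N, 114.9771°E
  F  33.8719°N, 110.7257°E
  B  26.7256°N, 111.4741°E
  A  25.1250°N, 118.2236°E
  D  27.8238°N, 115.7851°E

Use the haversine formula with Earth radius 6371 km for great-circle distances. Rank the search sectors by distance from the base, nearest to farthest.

D, E, C, B, A, F

Computing each great-circle distance from 29.6941°N, 115.2620°E:
D 27.8238°N, 115.7851°E: 214.1 km
E 31.8283°N, 114.9771°E: 238.9 km
C 31.8183°N, 112.8347°E: 331.0 km
B 26.7256°N, 111.4741°E: 496.6 km
A 25.1250°N, 118.2236°E: 586.1 km
F 33.8719°N, 110.7257°E: 632.0 km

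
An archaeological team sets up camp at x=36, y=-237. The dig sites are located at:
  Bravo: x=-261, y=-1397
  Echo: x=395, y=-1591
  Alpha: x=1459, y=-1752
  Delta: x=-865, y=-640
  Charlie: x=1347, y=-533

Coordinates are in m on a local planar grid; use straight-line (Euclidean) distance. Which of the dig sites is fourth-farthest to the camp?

Bravo

Distances from the camp (x=36, y=-237):
Alpha: 2078.5 m
Echo: 1400.8 m
Charlie: 1344.0 m
Bravo: 1197.4 m
Delta: 987.0 m
The fourth-farthest is Bravo at 1197.4 m.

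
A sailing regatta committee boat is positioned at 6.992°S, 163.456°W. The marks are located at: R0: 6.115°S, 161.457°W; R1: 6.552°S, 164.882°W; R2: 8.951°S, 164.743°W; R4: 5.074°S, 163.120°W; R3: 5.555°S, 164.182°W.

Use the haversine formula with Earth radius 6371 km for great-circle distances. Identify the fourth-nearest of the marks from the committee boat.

Distance to each, sorted:
R1: 164.9 km
R3: 178.8 km
R4: 216.5 km
R0: 241.4 km
R2: 259.9 km
The fourth-nearest is R0 at 241.4 km.

R0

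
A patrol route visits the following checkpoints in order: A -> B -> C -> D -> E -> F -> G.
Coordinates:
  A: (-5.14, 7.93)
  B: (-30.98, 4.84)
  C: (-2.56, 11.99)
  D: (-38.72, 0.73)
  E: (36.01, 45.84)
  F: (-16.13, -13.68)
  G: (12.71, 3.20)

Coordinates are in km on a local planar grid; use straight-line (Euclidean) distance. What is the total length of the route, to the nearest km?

293 km

Leg distances:
A→B: 26.0 km  (cumulative 26.0 km)
B→C: 29.3 km  (cumulative 55.3 km)
C→D: 37.9 km  (cumulative 93.2 km)
D→E: 87.3 km  (cumulative 180.5 km)
E→F: 79.1 km  (cumulative 259.6 km)
F→G: 33.4 km  (cumulative 293.0 km)
Total route length ≈ 293 km.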